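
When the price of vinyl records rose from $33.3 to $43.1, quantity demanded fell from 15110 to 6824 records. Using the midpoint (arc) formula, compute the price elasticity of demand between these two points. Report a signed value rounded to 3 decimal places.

-2.945

%ΔQ = (6824 − 15110) / [(15110 + 6824)/2] = -8286/10967 = -0.755539…
%ΔP = (43.1 − 33.3) / [(33.3 + 43.1)/2] = 9.8/38.2 = 0.256544…
Arc Ed = %ΔQ / %ΔP = (-8286/10967) / (9.8/38.2) = -2.94506…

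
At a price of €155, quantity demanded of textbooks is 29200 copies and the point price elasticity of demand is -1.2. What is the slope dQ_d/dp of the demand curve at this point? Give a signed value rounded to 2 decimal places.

-226.06

Ed = (dQ_d/dp)·(p/Q_d) ⇒ dQ_d/dp = Ed·Q_d/p = (-1.2)·29200/155 = -226.0645…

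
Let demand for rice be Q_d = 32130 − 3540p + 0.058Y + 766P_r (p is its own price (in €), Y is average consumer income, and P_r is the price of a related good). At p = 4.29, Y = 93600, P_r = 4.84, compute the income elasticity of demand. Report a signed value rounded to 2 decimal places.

0.21

At the given values, Q_d = 32130 − 3540(4.29) + 0.058(93600) + 766(4.84) = 26079.64.
∂Q_d/∂Y = 0.058.
E = (0.058) × (93600/26079.64) = 0.2081…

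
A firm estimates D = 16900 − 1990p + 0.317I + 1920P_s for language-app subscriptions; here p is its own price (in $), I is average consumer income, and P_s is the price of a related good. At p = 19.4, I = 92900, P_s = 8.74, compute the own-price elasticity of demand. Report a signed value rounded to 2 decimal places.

-1.57

At the given values, D = 16900 − 1990(19.4) + 0.317(92900) + 1920(8.74) = 24524.1.
∂D/∂p = −1990.
E = (-1990) × (19.4/24524.1) = -1.5742…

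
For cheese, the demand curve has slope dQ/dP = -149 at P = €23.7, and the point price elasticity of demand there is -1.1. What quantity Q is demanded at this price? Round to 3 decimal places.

Ed = (dQ/dP)·(P/Q) ⇒ Q = (dQ/dP)·P/Ed = (-149)·23.7/(-1.1) = 3210.27272…

3210.273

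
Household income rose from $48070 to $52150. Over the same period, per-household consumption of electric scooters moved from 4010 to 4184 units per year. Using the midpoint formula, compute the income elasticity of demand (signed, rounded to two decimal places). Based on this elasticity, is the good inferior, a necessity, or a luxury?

0.52; necessity

%ΔQ = (4184 − 4010)/[( 4010 + 4184)/2] = 174/4097 = 0.042470…
%ΔIncome = (52150 − 48070)/[( 48070 + 52150)/2] = 4080/50110 = 0.081420…
E_income = (174/4097) / (4080/50110) = 0.5216…
0 < E_income < 1 ⇒ normal good, necessity.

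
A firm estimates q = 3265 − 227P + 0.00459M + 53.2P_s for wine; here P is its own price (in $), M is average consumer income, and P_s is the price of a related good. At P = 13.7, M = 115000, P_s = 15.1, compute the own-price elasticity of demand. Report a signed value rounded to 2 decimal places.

-2.09

At the given values, q = 3265 − 227(13.7) + 0.00459(115000) + 53.2(15.1) = 1486.27.
∂q/∂P = −227.
E = (-227) × (13.7/1486.27) = -2.0924…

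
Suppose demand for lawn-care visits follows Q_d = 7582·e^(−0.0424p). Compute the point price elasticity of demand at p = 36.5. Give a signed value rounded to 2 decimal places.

dQ_d/dp = −0.0424·Q_d = -68.3968. At p = 36.5, Q_d = 1613.13.
Ed = (dQ_d/dp)·(p/Q_d) = (-68.3968) × (36.5/1613.13) = -1.5476

-1.55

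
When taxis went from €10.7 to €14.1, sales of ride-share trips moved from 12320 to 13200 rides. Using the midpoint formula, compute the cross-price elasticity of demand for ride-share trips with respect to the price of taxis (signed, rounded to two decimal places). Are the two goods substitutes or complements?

%ΔQ_{ride-share trips} = (13200 − 12320)/avg = 880/12760 = 0.068965…
%ΔP_{taxis} = (14.1 − 10.7)/avg = 3.4/12.4 = 0.274193…
E_cross = (880/12760) / (3.4/12.4) = 0.2515…
E_cross > 0 ⇒ the goods are substitutes.

0.25; substitutes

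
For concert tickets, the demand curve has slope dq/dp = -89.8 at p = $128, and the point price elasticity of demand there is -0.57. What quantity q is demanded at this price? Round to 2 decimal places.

Ed = (dq/dp)·(p/q) ⇒ q = (dq/dp)·p/Ed = (-89.8)·128/(-0.57) = 20165.6140…

20165.61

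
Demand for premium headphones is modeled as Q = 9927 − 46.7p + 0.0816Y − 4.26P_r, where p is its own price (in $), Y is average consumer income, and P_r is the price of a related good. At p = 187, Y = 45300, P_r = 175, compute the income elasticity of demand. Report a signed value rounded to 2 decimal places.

0.89

At the given values, Q = 9927 − 46.7(187) + 0.0816(45300) − 4.26(175) = 4145.08.
∂Q/∂Y = 0.0816.
E = (0.0816) × (45300/4145.08) = 0.8917…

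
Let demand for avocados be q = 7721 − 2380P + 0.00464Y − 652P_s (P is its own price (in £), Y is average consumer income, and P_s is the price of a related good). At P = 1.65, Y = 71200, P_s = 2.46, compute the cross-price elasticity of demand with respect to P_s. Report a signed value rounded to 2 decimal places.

-0.64

At the given values, q = 7721 − 2380(1.65) + 0.00464(71200) − 652(2.46) = 2520.448.
∂q/∂P_s = -652.
E = (-652) × (2.46/2520.448) = -0.6363…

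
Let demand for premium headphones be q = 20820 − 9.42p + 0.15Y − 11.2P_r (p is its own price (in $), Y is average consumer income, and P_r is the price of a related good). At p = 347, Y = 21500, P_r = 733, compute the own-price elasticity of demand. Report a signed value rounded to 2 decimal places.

-0.26

At the given values, q = 20820 − 9.42(347) + 0.15(21500) − 11.2(733) = 12566.66.
∂q/∂p = −9.42.
E = (-9.42) × (347/12566.66) = -0.2601…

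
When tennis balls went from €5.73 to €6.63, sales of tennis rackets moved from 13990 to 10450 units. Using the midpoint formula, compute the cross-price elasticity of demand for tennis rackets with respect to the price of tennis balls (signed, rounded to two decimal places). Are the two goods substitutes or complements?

-1.99; complements

%ΔQ_{tennis rackets} = (10450 − 13990)/avg = -3540/12220 = -0.289689…
%ΔP_{tennis balls} = (6.63 − 5.73)/avg = 0.9/6.18 = 0.145631…
E_cross = (-3540/12220) / (0.9/6.18) = -1.9891…
E_cross < 0 ⇒ the goods are complements.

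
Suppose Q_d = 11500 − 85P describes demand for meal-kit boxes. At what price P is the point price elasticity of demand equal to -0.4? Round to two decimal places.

Ed = −85P/(11500 − 85P). Set this equal to -0.4:
85P = 0.4·(11500 − 85P) ⇒ 85P(1 + 0.4) = 0.4·11500
P = 0.4·11500 / (85·1.4) = 38.6554…

38.66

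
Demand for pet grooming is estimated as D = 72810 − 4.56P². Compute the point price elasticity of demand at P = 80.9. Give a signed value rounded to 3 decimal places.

-1.389

dD/dP = −2·4.56·P = -737.808. At P = 80.9, D = 42965.6664.
Ed = (dD/dP)·(P/D) = (-737.808) × (80.9/42965.6664) = -1.38921…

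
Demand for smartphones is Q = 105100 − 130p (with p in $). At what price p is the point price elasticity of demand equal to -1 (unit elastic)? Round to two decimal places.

404.23

Ed = −130p/(105100 − 130p). Set this equal to -1:
130p = 1·(105100 − 130p) ⇒ 130p(1 + 1) = 1·105100
p = 1·105100 / (130·2) = 404.2307…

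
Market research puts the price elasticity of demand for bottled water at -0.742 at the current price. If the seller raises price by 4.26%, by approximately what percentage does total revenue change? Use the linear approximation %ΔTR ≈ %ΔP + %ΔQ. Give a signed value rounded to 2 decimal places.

%ΔQ ≈ Ed × %ΔP = (-0.742) × (+4.26%) = -3.1609%
%ΔTR ≈ %ΔP + %ΔQ = (+4.26%) + (-3.1609%) = +1.0991%

+1.10%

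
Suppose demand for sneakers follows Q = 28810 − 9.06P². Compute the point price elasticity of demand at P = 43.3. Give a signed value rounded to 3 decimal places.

dQ/dP = −2·9.06·P = -784.596. At P = 43.3, Q = 11823.4966.
Ed = (dQ/dP)·(P/Q) = (-784.596) × (43.3/11823.4966) = -2.87334…

-2.873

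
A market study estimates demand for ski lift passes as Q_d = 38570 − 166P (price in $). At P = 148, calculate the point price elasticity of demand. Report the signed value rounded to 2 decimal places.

-1.75

dQ_d/dP = −166. At P = 148, Q_d = 38570 − 166(148) = 14002.
Ed = (dQ_d/dP)·(P/Q_d) = −166 × (148/14002) = -1.7546…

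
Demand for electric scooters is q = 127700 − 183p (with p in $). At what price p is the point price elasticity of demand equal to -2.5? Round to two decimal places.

Ed = −183p/(127700 − 183p). Set this equal to -2.5:
183p = 2.5·(127700 − 183p) ⇒ 183p(1 + 2.5) = 2.5·127700
p = 2.5·127700 / (183·3.5) = 498.4387…

498.44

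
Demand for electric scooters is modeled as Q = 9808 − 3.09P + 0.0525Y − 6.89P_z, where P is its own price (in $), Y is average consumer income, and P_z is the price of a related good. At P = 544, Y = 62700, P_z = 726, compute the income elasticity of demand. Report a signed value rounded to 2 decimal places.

At the given values, Q = 9808 − 3.09(544) + 0.0525(62700) − 6.89(726) = 6416.65.
∂Q/∂Y = 0.0525.
E = (0.0525) × (62700/6416.65) = 0.5130…

0.51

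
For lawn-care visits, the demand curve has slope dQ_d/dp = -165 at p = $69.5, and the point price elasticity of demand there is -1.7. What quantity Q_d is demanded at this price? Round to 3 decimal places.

6745.588

Ed = (dQ_d/dp)·(p/Q_d) ⇒ Q_d = (dQ_d/dp)·p/Ed = (-165)·69.5/(-1.7) = 6745.58823…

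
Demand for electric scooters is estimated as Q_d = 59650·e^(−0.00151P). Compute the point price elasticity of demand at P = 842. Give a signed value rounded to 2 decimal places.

dQ_d/dP = −0.00151·Q_d = -25.259. At P = 842, Q_d = 16727.8.
Ed = (dQ_d/dP)·(P/Q_d) = (-25.259) × (842/16727.8) = -1.2714…

-1.27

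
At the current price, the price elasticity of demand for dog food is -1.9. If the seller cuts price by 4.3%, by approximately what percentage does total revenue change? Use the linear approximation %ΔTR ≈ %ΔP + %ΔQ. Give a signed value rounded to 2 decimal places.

%ΔQ ≈ Ed × %ΔP = (-1.9) × (-4.3%) = +8.1700%
%ΔTR ≈ %ΔP + %ΔQ = (-4.3%) + (+8.1700%) = +3.8700%

+3.87%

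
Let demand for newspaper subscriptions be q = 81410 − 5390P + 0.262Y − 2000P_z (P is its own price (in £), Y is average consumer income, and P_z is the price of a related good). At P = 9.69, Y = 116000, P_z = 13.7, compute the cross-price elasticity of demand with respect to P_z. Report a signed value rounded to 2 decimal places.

-0.85

At the given values, q = 81410 − 5390(9.69) + 0.262(116000) − 2000(13.7) = 32172.9.
∂q/∂P_z = -2000.
E = (-2000) × (13.7/32172.9) = -0.8516…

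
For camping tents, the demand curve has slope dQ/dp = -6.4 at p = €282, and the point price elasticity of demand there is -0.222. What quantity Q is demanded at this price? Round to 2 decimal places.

8129.73

Ed = (dQ/dp)·(p/Q) ⇒ Q = (dQ/dp)·p/Ed = (-6.4)·282/(-0.222) = 8129.7297…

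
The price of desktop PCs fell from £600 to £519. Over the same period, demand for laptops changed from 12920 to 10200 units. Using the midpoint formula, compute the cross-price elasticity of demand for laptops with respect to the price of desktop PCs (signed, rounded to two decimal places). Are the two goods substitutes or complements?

1.63; substitutes

%ΔQ_{laptops} = (10200 − 12920)/avg = -2720/11560 = -0.235294…
%ΔP_{desktop PCs} = (519 − 600)/avg = -81/559.5 = -0.144772…
E_cross = (-2720/11560) / (-81/559.5) = 1.6252…
E_cross > 0 ⇒ the goods are substitutes.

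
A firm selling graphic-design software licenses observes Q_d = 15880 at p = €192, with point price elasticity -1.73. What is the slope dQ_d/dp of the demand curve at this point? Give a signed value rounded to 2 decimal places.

-143.09

Ed = (dQ_d/dp)·(p/Q_d) ⇒ dQ_d/dp = Ed·Q_d/p = (-1.73)·15880/192 = -143.0854…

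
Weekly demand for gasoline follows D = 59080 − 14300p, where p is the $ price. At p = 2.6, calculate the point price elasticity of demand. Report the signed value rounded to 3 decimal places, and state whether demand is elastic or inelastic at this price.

dD/dp = −14300. At p = 2.6, D = 59080 − 14300(2.6) = 21900.
Ed = (dD/dp)·(p/D) = −14300 × (2.6/21900) = -1.69771…
|Ed| = 1.698 > 1, so demand is elastic.

-1.698; elastic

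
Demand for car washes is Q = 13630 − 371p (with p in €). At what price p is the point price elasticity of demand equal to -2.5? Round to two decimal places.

Ed = −371p/(13630 − 371p). Set this equal to -2.5:
371p = 2.5·(13630 − 371p) ⇒ 371p(1 + 2.5) = 2.5·13630
p = 2.5·13630 / (371·3.5) = 26.2418…

26.24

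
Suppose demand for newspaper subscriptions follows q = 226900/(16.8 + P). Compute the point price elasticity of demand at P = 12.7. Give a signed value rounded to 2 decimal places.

dq/dP = −226900/(16.8 + P)² = -260.73. At P = 12.7, q = 7691.53.
Ed = (dq/dP)·(P/q) = (-260.73) × (12.7/7691.53) = -0.4305…

-0.43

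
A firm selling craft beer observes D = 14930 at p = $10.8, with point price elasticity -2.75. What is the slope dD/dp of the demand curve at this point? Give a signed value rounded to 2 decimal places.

Ed = (dD/dp)·(p/D) ⇒ dD/dp = Ed·D/p = (-2.75)·14930/10.8 = -3801.6203…

-3801.62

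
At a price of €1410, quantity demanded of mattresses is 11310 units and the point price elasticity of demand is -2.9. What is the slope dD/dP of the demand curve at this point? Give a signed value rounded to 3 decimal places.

Ed = (dD/dP)·(P/D) ⇒ dD/dP = Ed·D/P = (-2.9)·11310/1410 = -23.26170…

-23.262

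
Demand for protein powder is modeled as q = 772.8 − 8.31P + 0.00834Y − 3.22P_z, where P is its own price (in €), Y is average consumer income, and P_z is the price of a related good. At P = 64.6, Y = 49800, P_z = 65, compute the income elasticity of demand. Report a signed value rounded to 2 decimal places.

At the given values, q = 772.8 − 8.31(64.6) + 0.00834(49800) − 3.22(65) = 442.006.
∂q/∂Y = 0.00834.
E = (0.00834) × (49800/442.006) = 0.9396…

0.94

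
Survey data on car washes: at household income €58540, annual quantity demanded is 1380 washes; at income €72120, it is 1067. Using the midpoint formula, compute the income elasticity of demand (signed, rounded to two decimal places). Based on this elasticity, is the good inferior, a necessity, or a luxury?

-1.23; inferior

%ΔQ = (1067 − 1380)/[( 1380 + 1067)/2] = -313/1223.5 = -0.255823…
%ΔIncome = (72120 − 58540)/[( 58540 + 72120)/2] = 13580/65330 = 0.207867…
E_income = (-313/1223.5) / (13580/65330) = -1.2307…
E_income < 0 ⇒ inferior good.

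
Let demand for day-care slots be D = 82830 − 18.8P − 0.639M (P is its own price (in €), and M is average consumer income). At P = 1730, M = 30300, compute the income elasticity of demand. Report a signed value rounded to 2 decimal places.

-0.63

At the given values, D = 82830 − 18.8(1730) − 0.639(30300) = 30944.3.
∂D/∂M = -0.639.
E = (-0.639) × (30300/30944.3) = -0.6256…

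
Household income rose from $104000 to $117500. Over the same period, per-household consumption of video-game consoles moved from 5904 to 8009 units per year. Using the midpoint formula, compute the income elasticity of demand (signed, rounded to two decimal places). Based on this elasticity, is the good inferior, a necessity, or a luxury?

%ΔQ = (8009 − 5904)/[( 5904 + 8009)/2] = 2105/6956.5 = 0.302594…
%ΔIncome = (117500 − 104000)/[( 104000 + 117500)/2] = 13500/110750 = 0.121896…
E_income = (2105/6956.5) / (13500/110750) = 2.4823…
E_income > 1 ⇒ normal good, luxury.

2.48; luxury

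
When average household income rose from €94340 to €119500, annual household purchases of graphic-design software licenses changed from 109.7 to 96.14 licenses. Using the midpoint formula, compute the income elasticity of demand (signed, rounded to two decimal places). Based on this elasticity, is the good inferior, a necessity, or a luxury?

-0.56; inferior

%ΔQ = (96.14 − 109.7)/[( 109.7 + 96.14)/2] = -13.56/102.92 = -0.131752…
%ΔIncome = (119500 − 94340)/[( 94340 + 119500)/2] = 25160/106920 = 0.235316…
E_income = (-13.56/102.92) / (25160/106920) = -0.5598…
E_income < 0 ⇒ inferior good.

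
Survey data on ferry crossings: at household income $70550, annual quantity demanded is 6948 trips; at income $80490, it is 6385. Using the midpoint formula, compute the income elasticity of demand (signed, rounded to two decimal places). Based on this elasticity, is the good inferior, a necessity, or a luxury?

-0.64; inferior

%ΔQ = (6385 − 6948)/[( 6948 + 6385)/2] = -563/6666.5 = -0.084452…
%ΔIncome = (80490 − 70550)/[( 70550 + 80490)/2] = 9940/75520 = 0.131620…
E_income = (-563/6666.5) / (9940/75520) = -0.6416…
E_income < 0 ⇒ inferior good.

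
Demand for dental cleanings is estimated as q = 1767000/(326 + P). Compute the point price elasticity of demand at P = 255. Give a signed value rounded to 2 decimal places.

-0.44

dq/dP = −1767000/(326 + P)² = -5.23461. At P = 255, q = 3041.31.
Ed = (dq/dP)·(P/q) = (-5.23461) × (255/3041.31) = -0.4388…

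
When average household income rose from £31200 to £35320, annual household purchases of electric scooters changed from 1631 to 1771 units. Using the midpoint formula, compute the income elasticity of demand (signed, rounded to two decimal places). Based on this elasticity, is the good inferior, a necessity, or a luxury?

0.66; necessity

%ΔQ = (1771 − 1631)/[( 1631 + 1771)/2] = 140/1701 = 0.082304…
%ΔIncome = (35320 − 31200)/[( 31200 + 35320)/2] = 4120/33260 = 0.123872…
E_income = (140/1701) / (4120/33260) = 0.6644…
0 < E_income < 1 ⇒ normal good, necessity.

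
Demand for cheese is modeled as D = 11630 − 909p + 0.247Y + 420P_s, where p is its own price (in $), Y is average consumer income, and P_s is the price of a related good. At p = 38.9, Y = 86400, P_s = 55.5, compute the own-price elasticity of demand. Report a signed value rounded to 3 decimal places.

-1.690

At the given values, D = 11630 − 909(38.9) + 0.247(86400) + 420(55.5) = 20920.7.
∂D/∂p = −909.
E = (-909) × (38.9/20920.7) = -1.69019…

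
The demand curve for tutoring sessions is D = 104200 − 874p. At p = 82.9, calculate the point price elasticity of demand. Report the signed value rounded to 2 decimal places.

dD/dp = −874. At p = 82.9, D = 104200 − 874(82.9) = 31745.4.
Ed = (dD/dp)·(p/D) = −874 × (82.9/31745.4) = -2.2823…

-2.28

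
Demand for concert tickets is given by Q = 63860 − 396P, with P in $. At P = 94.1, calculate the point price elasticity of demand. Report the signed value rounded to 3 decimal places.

-1.401

dQ/dP = −396. At P = 94.1, Q = 63860 − 396(94.1) = 26596.4.
Ed = (dQ/dP)·(P/Q) = −396 × (94.1/26596.4) = -1.40107…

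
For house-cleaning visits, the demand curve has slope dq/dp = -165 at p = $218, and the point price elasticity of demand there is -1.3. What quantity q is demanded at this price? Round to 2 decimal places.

Ed = (dq/dp)·(p/q) ⇒ q = (dq/dp)·p/Ed = (-165)·218/(-1.3) = 27669.2307…

27669.23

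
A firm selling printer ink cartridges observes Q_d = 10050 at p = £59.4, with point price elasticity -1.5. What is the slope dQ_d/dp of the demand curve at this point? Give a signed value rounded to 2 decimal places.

Ed = (dQ_d/dp)·(p/Q_d) ⇒ dQ_d/dp = Ed·Q_d/p = (-1.5)·10050/59.4 = -253.7878…

-253.79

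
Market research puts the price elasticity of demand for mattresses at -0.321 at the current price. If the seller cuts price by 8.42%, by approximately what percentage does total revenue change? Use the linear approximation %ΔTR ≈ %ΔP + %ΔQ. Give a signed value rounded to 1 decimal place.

%ΔQ ≈ Ed × %ΔP = (-0.321) × (-8.42%) = +2.7028%
%ΔTR ≈ %ΔP + %ΔQ = (-8.42%) + (+2.7028%) = -5.7172%

-5.7%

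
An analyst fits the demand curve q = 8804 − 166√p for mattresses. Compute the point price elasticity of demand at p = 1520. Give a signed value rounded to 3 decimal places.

dq/dp = −166/(2√p) = -2.12891. At p = 1520, q = 2332.13.
Ed = (dq/dp)·(p/q) = (-2.12891) × (1520/2332.13) = -1.38754…

-1.388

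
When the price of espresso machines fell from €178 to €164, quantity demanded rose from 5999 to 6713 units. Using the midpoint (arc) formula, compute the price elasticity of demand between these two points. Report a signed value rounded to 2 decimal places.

%ΔQ = (6713 − 5999) / [(5999 + 6713)/2] = 714/6356 = 0.112334…
%ΔP = (164 − 178) / [(178 + 164)/2] = -14/171 = -0.081871…
Arc Ed = %ΔQ / %ΔP = (714/6356) / (-14/171) = -1.3720…

-1.37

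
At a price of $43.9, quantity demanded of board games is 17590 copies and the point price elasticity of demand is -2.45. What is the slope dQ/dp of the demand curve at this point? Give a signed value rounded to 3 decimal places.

Ed = (dQ/dp)·(p/Q) ⇒ dQ/dp = Ed·Q/p = (-2.45)·17590/43.9 = -981.67425…

-981.674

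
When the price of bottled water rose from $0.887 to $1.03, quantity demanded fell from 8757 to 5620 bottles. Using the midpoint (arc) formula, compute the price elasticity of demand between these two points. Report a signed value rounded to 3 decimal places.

%ΔQ = (5620 − 8757) / [(8757 + 5620)/2] = -3137/7188.5 = -0.436391…
%ΔP = (1.03 − 0.887) / [(0.887 + 1.03)/2] = 0.143/0.9585 = 0.149191…
Arc Ed = %ΔQ / %ΔP = (-3137/7188.5) / (0.143/0.9585) = -2.92504…

-2.925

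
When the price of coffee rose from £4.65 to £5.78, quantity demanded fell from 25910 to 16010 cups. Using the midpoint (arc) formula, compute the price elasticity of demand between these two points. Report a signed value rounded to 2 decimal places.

-2.18

%ΔQ = (16010 − 25910) / [(25910 + 16010)/2] = -9900/20960 = -0.472328…
%ΔP = (5.78 − 4.65) / [(4.65 + 5.78)/2] = 1.13/5.215 = 0.216682…
Arc Ed = %ΔQ / %ΔP = (-9900/20960) / (1.13/5.215) = -2.1798…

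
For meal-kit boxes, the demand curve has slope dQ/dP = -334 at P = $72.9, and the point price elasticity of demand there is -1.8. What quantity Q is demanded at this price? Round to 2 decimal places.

13527.00

Ed = (dQ/dP)·(P/Q) ⇒ Q = (dQ/dP)·P/Ed = (-334)·72.9/(-1.8) = 13527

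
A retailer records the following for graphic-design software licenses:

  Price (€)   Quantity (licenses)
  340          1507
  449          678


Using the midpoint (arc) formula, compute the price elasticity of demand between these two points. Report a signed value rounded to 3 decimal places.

-2.746

%ΔQ = (678 − 1507) / [(1507 + 678)/2] = -829/1092.5 = -0.758810…
%ΔP = (449 − 340) / [(340 + 449)/2] = 109/394.5 = 0.276299…
Arc Ed = %ΔQ / %ΔP = (-829/1092.5) / (109/394.5) = -2.74633…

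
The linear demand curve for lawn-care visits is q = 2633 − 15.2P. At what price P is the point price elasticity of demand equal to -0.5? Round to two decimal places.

57.74

Ed = −15.2P/(2633 − 15.2P). Set this equal to -0.5:
15.2P = 0.5·(2633 − 15.2P) ⇒ 15.2P(1 + 0.5) = 0.5·2633
P = 0.5·2633 / (15.2·1.5) = 57.7412…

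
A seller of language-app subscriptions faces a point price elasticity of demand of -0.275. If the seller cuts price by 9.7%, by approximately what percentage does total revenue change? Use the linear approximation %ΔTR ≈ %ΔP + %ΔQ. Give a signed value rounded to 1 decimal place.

-7.0%

%ΔQ ≈ Ed × %ΔP = (-0.275) × (-9.7%) = +2.6675%
%ΔTR ≈ %ΔP + %ΔQ = (-9.7%) + (+2.6675%) = -7.0325%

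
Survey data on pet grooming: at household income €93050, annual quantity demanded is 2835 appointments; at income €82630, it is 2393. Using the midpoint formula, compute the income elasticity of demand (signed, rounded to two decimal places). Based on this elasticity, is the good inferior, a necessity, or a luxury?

1.43; luxury

%ΔQ = (2393 − 2835)/[( 2835 + 2393)/2] = -442/2614 = -0.169089…
%ΔIncome = (82630 − 93050)/[( 93050 + 82630)/2] = -10420/87840 = -0.118624…
E_income = (-442/2614) / (-10420/87840) = 1.4254…
E_income > 1 ⇒ normal good, luxury.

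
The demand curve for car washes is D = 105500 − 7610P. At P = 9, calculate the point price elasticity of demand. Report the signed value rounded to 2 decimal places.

dD/dP = −7610. At P = 9, D = 105500 − 7610(9) = 37010.
Ed = (dD/dP)·(P/D) = −7610 × (9/37010) = -1.8505…

-1.85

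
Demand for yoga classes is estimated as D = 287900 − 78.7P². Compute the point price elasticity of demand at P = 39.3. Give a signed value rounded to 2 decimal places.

-1.46

dD/dP = −2·78.7·P = -6185.82. At P = 39.3, D = 166348.637.
Ed = (dD/dP)·(P/D) = (-6185.82) × (39.3/166348.637) = -1.4614…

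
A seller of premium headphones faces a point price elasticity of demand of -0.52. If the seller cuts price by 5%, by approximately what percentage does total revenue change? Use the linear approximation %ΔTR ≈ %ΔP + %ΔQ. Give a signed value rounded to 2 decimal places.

-2.40%

%ΔQ ≈ Ed × %ΔP = (-0.52) × (-5%) = +2.6000%
%ΔTR ≈ %ΔP + %ΔQ = (-5%) + (+2.6000%) = -2.4000%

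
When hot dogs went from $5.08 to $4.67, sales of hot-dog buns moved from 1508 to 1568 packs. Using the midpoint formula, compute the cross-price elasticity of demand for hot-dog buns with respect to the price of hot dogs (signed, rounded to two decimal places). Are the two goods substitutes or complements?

-0.46; complements

%ΔQ_{hot-dog buns} = (1568 − 1508)/avg = 60/1538 = 0.039011…
%ΔP_{hot dogs} = (4.67 − 5.08)/avg = -0.41/4.875 = -0.084102…
E_cross = (60/1538) / (-0.41/4.875) = -0.4638…
E_cross < 0 ⇒ the goods are complements.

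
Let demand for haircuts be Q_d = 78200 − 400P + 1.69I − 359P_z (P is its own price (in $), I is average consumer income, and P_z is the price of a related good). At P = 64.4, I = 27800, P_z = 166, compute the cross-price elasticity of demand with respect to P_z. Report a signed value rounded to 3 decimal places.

At the given values, Q_d = 78200 − 400(64.4) + 1.69(27800) − 359(166) = 39828.
∂Q_d/∂P_z = -359.
E = (-359) × (166/39828) = -1.49628…

-1.496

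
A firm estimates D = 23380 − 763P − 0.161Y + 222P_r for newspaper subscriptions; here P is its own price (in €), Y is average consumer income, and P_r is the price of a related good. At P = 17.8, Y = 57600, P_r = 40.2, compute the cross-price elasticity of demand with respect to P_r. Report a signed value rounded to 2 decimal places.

0.94

At the given values, D = 23380 − 763(17.8) − 0.161(57600) + 222(40.2) = 9449.4.
∂D/∂P_r = 222.
E = (222) × (40.2/9449.4) = 0.9444…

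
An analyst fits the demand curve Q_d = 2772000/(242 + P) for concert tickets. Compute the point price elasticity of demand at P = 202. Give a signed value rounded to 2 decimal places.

dQ_d/dP = −2772000/(242 + P)² = -14.0614. At P = 202, Q_d = 6243.24.
Ed = (dQ_d/dP)·(P/Q_d) = (-14.0614) × (202/6243.24) = -0.4549…

-0.45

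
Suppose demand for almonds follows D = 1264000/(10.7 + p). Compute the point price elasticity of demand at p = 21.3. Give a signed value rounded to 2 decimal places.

dD/dp = −1264000/(10.7 + p)² = -1234.38. At p = 21.3, D = 39500.
Ed = (dD/dp)·(p/D) = (-1234.38) × (21.3/39500) = -0.6656…

-0.67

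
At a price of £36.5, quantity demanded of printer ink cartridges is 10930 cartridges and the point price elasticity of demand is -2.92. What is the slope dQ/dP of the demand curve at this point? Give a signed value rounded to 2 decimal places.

-874.40

Ed = (dQ/dP)·(P/Q) ⇒ dQ/dP = Ed·Q/P = (-2.92)·10930/36.5 = -874.4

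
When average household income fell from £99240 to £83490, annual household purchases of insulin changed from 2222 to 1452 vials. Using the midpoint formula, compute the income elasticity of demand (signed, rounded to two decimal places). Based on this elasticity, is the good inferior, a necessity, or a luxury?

%ΔQ = (1452 − 2222)/[( 2222 + 1452)/2] = -770/1837 = -0.419161…
%ΔIncome = (83490 − 99240)/[( 99240 + 83490)/2] = -15750/91365 = -0.172385…
E_income = (-770/1837) / (-15750/91365) = 2.4315…
E_income > 1 ⇒ normal good, luxury.

2.43; luxury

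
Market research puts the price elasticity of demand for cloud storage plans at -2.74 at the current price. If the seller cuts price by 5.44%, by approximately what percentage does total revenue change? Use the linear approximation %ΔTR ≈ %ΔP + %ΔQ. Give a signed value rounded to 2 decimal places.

%ΔQ ≈ Ed × %ΔP = (-2.74) × (-5.44%) = +14.9056%
%ΔTR ≈ %ΔP + %ΔQ = (-5.44%) + (+14.9056%) = +9.4656%

+9.47%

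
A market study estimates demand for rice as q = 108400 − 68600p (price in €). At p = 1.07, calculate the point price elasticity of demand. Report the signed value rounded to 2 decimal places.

dq/dp = −68600. At p = 1.07, q = 108400 − 68600(1.07) = 34998.
Ed = (dq/dp)·(p/q) = −68600 × (1.07/34998) = -2.0973…

-2.10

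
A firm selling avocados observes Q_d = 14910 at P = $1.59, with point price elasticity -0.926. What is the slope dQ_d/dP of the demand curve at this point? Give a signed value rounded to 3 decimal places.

Ed = (dQ_d/dP)·(P/Q_d) ⇒ dQ_d/dP = Ed·Q_d/P = (-0.926)·14910/1.59 = -8683.43396…

-8683.434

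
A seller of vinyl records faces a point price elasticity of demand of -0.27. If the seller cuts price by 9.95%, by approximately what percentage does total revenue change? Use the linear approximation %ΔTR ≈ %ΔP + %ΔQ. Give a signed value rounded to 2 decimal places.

-7.26%

%ΔQ ≈ Ed × %ΔP = (-0.27) × (-9.95%) = +2.6865%
%ΔTR ≈ %ΔP + %ΔQ = (-9.95%) + (+2.6865%) = -7.2635%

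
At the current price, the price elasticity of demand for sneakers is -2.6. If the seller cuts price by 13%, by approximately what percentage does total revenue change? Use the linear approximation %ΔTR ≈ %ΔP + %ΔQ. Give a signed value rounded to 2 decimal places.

%ΔQ ≈ Ed × %ΔP = (-2.6) × (-13%) = +33.8000%
%ΔTR ≈ %ΔP + %ΔQ = (-13%) + (+33.8000%) = +20.8000%

+20.80%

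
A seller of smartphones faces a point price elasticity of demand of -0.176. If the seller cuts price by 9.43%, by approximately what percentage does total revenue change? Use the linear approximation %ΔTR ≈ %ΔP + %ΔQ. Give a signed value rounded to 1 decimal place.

-7.8%

%ΔQ ≈ Ed × %ΔP = (-0.176) × (-9.43%) = +1.6597%
%ΔTR ≈ %ΔP + %ΔQ = (-9.43%) + (+1.6597%) = -7.7703%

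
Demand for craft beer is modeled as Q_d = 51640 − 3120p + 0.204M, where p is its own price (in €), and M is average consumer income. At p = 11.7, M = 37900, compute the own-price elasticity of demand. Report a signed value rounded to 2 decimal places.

At the given values, Q_d = 51640 − 3120(11.7) + 0.204(37900) = 22867.6.
∂Q_d/∂p = −3120.
E = (-3120) × (11.7/22867.6) = -1.5963…

-1.60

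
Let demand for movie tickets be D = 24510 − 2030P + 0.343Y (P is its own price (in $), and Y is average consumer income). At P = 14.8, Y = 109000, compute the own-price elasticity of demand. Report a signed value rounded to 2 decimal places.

-0.94

At the given values, D = 24510 − 2030(14.8) + 0.343(109000) = 31853.
∂D/∂P = −2030.
E = (-2030) × (14.8/31853) = -0.9432…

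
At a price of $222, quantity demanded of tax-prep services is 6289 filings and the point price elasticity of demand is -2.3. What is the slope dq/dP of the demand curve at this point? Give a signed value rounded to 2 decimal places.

Ed = (dq/dP)·(P/q) ⇒ dq/dP = Ed·q/P = (-2.3)·6289/222 = -65.1563…

-65.16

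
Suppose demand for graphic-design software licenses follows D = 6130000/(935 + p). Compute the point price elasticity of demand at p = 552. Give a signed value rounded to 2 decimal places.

-0.37

dD/dp = −6130000/(935 + p)² = -2.77229. At p = 552, D = 4122.39.
Ed = (dD/dp)·(p/D) = (-2.77229) × (552/4122.39) = -0.3712…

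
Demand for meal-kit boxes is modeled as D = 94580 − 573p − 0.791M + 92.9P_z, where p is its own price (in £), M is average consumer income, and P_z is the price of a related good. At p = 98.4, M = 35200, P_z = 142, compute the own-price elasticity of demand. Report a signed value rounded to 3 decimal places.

At the given values, D = 94580 − 573(98.4) − 0.791(35200) + 92.9(142) = 23545.4.
∂D/∂p = −573.
E = (-573) × (98.4/23545.4) = -2.39465…

-2.395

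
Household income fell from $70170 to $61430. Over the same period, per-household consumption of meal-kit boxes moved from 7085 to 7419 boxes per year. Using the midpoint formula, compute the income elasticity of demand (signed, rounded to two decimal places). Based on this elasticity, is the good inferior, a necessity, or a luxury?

%ΔQ = (7419 − 7085)/[( 7085 + 7419)/2] = 334/7252 = 0.046056…
%ΔIncome = (61430 − 70170)/[( 70170 + 61430)/2] = -8740/65800 = -0.132826…
E_income = (334/7252) / (-8740/65800) = -0.3467…
E_income < 0 ⇒ inferior good.

-0.35; inferior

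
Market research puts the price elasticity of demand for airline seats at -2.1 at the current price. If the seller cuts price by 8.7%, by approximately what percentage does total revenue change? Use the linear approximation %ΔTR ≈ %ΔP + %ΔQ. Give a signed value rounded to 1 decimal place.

%ΔQ ≈ Ed × %ΔP = (-2.1) × (-8.7%) = +18.2700%
%ΔTR ≈ %ΔP + %ΔQ = (-8.7%) + (+18.2700%) = +9.5700%

+9.6%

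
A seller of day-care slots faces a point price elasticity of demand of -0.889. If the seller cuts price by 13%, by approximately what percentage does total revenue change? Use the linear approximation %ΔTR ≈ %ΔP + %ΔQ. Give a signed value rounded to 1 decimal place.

%ΔQ ≈ Ed × %ΔP = (-0.889) × (-13%) = +11.5570%
%ΔTR ≈ %ΔP + %ΔQ = (-13%) + (+11.5570%) = -1.4430%

-1.4%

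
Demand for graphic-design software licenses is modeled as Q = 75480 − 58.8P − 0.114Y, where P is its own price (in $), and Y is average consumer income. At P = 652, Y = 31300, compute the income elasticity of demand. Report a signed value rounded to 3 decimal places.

-0.106

At the given values, Q = 75480 − 58.8(652) − 0.114(31300) = 33574.2.
∂Q/∂Y = -0.114.
E = (-0.114) × (31300/33574.2) = -0.10627…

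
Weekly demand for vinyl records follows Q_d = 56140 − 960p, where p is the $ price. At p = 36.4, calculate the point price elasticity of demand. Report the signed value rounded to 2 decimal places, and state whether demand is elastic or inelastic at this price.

-1.65; elastic

dQ_d/dp = −960. At p = 36.4, Q_d = 56140 − 960(36.4) = 21196.
Ed = (dQ_d/dp)·(p/Q_d) = −960 × (36.4/21196) = -1.6486…
|Ed| = 1.65 > 1, so demand is elastic.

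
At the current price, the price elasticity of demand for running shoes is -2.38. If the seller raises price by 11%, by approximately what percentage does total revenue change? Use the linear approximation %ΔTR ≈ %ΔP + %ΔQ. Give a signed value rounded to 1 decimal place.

-15.2%

%ΔQ ≈ Ed × %ΔP = (-2.38) × (+11%) = -26.1800%
%ΔTR ≈ %ΔP + %ΔQ = (+11%) + (-26.1800%) = -15.1800%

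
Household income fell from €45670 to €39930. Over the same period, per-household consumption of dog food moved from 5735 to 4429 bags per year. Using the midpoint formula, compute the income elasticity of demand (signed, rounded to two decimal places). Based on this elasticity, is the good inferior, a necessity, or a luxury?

%ΔQ = (4429 − 5735)/[( 5735 + 4429)/2] = -1306/5082 = -0.256985…
%ΔIncome = (39930 − 45670)/[( 45670 + 39930)/2] = -5740/42800 = -0.134112…
E_income = (-1306/5082) / (-5740/42800) = 1.9161…
E_income > 1 ⇒ normal good, luxury.

1.92; luxury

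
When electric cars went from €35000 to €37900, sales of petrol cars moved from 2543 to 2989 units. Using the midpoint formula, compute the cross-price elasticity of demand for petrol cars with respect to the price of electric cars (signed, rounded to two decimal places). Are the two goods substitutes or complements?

%ΔQ_{petrol cars} = (2989 − 2543)/avg = 446/2766 = 0.161243…
%ΔP_{electric cars} = (37900 − 35000)/avg = 2900/36450 = 0.079561…
E_cross = (446/2766) / (2900/36450) = 2.0266…
E_cross > 0 ⇒ the goods are substitutes.

2.03; substitutes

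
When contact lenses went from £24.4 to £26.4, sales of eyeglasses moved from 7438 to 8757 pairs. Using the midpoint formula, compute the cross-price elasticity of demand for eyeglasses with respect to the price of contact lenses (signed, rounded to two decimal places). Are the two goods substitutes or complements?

2.07; substitutes

%ΔQ_{eyeglasses} = (8757 − 7438)/avg = 1319/8097.5 = 0.162889…
%ΔP_{contact lenses} = (26.4 − 24.4)/avg = 2/25.4 = 0.078740…
E_cross = (1319/8097.5) / (2/25.4) = 2.0687…
E_cross > 0 ⇒ the goods are substitutes.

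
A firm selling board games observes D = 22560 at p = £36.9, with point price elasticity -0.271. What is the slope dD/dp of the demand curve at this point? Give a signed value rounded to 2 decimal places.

-165.68

Ed = (dD/dp)·(p/D) ⇒ dD/dp = Ed·D/p = (-0.271)·22560/36.9 = -165.6845…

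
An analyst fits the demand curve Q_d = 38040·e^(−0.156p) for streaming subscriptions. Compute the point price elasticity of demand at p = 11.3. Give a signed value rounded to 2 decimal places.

-1.76

dQ_d/dp = −0.156·Q_d = -1018.1. At p = 11.3, Q_d = 6526.29.
Ed = (dQ_d/dp)·(p/Q_d) = (-1018.1) × (11.3/6526.29) = -1.7628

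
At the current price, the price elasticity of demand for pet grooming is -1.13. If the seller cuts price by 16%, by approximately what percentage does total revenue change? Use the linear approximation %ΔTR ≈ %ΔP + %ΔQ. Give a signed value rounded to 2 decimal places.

%ΔQ ≈ Ed × %ΔP = (-1.13) × (-16%) = +18.0800%
%ΔTR ≈ %ΔP + %ΔQ = (-16%) + (+18.0800%) = +2.0800%

+2.08%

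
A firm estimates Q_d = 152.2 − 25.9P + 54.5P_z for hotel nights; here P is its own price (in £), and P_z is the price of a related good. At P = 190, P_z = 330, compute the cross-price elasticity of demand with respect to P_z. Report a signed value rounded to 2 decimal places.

At the given values, Q_d = 152.2 − 25.9(190) + 54.5(330) = 13216.2.
∂Q_d/∂P_z = 54.5.
E = (54.5) × (330/13216.2) = 1.3608…

1.36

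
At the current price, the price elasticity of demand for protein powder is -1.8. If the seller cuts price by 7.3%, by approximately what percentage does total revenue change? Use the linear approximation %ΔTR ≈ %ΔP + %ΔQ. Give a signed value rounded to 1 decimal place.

+5.8%

%ΔQ ≈ Ed × %ΔP = (-1.8) × (-7.3%) = +13.1400%
%ΔTR ≈ %ΔP + %ΔQ = (-7.3%) + (+13.1400%) = +5.8400%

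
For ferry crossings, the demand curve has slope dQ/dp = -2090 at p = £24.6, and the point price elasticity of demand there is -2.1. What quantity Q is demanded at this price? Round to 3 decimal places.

Ed = (dQ/dp)·(p/Q) ⇒ Q = (dQ/dp)·p/Ed = (-2090)·24.6/(-2.1) = 24482.85714…

24482.857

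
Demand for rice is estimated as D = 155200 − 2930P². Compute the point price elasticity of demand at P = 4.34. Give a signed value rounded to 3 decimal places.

dD/dP = −2·2930·P = -25432.4. At P = 4.34, D = 100011.692.
Ed = (dD/dP)·(P/D) = (-25432.4) × (4.34/100011.692) = -1.10363…

-1.104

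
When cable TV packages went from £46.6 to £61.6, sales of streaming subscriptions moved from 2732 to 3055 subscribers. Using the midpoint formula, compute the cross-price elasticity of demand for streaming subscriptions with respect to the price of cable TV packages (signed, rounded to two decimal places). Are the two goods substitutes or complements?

%ΔQ_{streaming subscriptions} = (3055 − 2732)/avg = 323/2893.5 = 0.111629…
%ΔP_{cable TV packages} = (61.6 − 46.6)/avg = 15/54.1 = 0.277264…
E_cross = (323/2893.5) / (15/54.1) = 0.4026…
E_cross > 0 ⇒ the goods are substitutes.

0.40; substitutes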